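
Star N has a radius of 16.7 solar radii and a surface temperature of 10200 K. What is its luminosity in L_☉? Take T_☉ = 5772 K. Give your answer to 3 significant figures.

L/L_☉ = (R/R_☉)² (T/T_☉)⁴ = (16.7)² × (10200/5772)⁴
       = 278.9 × (1.767)⁴ = 278.9 × 9.752 = 2720.

2.72×10^3 L_☉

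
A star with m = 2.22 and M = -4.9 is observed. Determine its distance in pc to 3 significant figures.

265 pc

m − M = 5 log₁₀(d/10 pc)
2.22 − (-4.9) = 7.12 = 5 log₁₀(d/10)
d = 10 × 10^(7.12/5) = 10 × 10^1.424 = 265.5 pc.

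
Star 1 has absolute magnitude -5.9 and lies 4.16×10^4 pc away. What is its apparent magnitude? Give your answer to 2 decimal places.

m = M + 5 log₁₀(d/10 pc) = -5.9 + 5 log₁₀(4.16×10^4/10)
  = -5.9 + 5 × 3.619 = -5.9 + 18.10 = 12.20.

12.20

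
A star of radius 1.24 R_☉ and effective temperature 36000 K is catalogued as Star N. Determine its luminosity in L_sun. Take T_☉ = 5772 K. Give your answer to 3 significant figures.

2.33×10^3 L_sun

L/L_☉ = (R/R_☉)² (T/T_☉)⁴ = (1.24)² × (36000/5772)⁴
       = 1.538 × (6.237)⁴ = 1.538 × 1513 = 2327.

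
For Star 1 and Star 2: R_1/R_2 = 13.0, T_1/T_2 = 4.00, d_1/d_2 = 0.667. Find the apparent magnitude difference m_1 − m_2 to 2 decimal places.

-12.47

L_1/L_2 = (13.0)²(4.00)⁴ = 4.326×10^4.
F_1/F_2 = (L_1/L_2)/(d_1/d_2)² = 4.326×10^4/0.4449 = 9.725×10^4.
m_1 − m_2 = −2.5 log₁₀(9.725×10^4) = -12.47.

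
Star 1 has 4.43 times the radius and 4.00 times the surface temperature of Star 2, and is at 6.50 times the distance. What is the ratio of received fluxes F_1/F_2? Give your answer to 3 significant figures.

L_1/L_2 = (R_1/R_2)²(T_1/T_2)⁴ = (4.43)² × (4.00)⁴ = 5024.
F_1/F_2 = (L_1/L_2)/(d_1/d_2)² = 5024 / (6.50)² = 118.9.

119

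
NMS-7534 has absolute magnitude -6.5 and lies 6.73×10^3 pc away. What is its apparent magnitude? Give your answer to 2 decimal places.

7.64

m = M + 5 log₁₀(d/10 pc) = -6.5 + 5 log₁₀(6.73×10^3/10)
  = -6.5 + 5 × 2.828 = -6.5 + 14.14 = 7.64.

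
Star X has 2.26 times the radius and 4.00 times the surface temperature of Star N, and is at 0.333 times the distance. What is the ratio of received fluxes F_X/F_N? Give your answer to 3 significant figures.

L_X/L_N = (R_X/R_N)²(T_X/T_N)⁴ = (2.26)² × (4.00)⁴ = 1308.
F_X/F_N = (L_X/L_N)/(d_X/d_N)² = 1308 / (0.333)² = 1.179×10^4.

1.18×10^4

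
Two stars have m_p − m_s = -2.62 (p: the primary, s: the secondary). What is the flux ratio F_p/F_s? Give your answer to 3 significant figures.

11.2

F_p/F_s = 10^(−(m_p − m_s)/2.5) = 10^(2.62/2.5) = 10^1.048 = 11.17.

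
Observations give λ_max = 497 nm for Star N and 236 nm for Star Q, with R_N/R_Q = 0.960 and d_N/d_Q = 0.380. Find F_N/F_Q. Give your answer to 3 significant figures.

Wien's law: T_N/T_Q = λ_Q/λ_N = 236/497 = 0.4748.
L_N/L_Q = (R_N/R_Q)²(T_N/T_Q)⁴ = (0.960)²(0.4748)⁴ = 0.04686.
F_N/F_Q = (L_N/L_Q)/(d_N/d_Q)² = 0.04686/(0.380)² = 0.3245.

0.324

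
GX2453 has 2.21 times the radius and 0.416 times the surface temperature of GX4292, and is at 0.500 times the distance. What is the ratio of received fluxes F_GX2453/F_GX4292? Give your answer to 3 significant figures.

L_GX2453/L_GX4292 = (R_GX2453/R_GX4292)²(T_GX2453/T_GX4292)⁴ = (2.21)² × (0.416)⁴ = 0.1463.
F_GX2453/F_GX4292 = (L_GX2453/L_GX4292)/(d_GX2453/d_GX4292)² = 0.1463 / (0.500)² = 0.5851.

0.585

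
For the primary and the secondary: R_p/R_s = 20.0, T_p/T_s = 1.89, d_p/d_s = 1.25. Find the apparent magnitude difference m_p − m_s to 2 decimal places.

-8.79

L_p/L_s = (20.0)²(1.89)⁴ = 5104.
F_p/F_s = (L_p/L_s)/(d_p/d_s)² = 5104/1.562 = 3267.
m_p − m_s = −2.5 log₁₀(3267) = -8.79.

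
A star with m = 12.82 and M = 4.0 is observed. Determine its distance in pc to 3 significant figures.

m − M = 5 log₁₀(d/10 pc)
12.82 − (4.0) = 8.82 = 5 log₁₀(d/10)
d = 10 × 10^(8.82/5) = 10 × 10^1.764 = 580.8 pc.

581 pc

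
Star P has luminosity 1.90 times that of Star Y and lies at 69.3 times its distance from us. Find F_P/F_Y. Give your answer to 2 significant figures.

F = L/(4πd²), so F_P/F_Y = (L_P/L_Y) / (d_P/d_Y)²
= 1.90 / (69.3)² = 1.90 / 4802 = 3.956×10^-4.

4.0×10^-4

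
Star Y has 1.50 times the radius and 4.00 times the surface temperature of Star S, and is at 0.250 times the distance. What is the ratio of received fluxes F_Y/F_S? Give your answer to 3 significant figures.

L_Y/L_S = (R_Y/R_S)²(T_Y/T_S)⁴ = (1.50)² × (4.00)⁴ = 576.0.
F_Y/F_S = (L_Y/L_S)/(d_Y/d_S)² = 576.0 / (0.250)² = 9216.

9.22×10^3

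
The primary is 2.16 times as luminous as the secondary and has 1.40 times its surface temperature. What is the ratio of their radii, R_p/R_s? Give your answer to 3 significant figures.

L ∝ R²T⁴ gives R ∝ √L / T², so
R_p/R_s = √(2.16) / (1.40)² = 1.470 / 1.960 = 0.7498.

0.750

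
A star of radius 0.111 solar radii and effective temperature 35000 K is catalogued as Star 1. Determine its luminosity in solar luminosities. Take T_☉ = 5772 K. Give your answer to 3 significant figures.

L/L_☉ = (R/R_☉)² (T/T_☉)⁴ = (0.111)² × (35000/5772)⁴
       = 0.01232 × (6.064)⁴ = 0.01232 × 1352 = 16.66.

16.7 solar luminosities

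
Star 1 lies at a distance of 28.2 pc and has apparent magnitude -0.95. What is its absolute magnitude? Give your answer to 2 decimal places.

M = m − 5 log₁₀(d/10 pc) = -0.95 − 5 log₁₀(28.2/10)
  = -0.95 − 5 × 0.450 = -0.95 − 2.25 = -3.20.

-3.20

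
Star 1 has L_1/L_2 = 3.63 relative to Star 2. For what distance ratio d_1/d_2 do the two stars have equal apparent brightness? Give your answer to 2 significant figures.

Equal flux requires L_1/d_1² = L_2/d_2², so d_1/d_2 = √(L_1/L_2)
= √(3.63) = 1.905.

1.9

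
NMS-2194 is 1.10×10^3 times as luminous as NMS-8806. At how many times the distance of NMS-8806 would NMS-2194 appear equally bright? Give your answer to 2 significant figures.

Equal flux requires L_NMS-2194/d_NMS-2194² = L_NMS-8806/d_NMS-8806², so d_NMS-2194/d_NMS-8806 = √(L_NMS-2194/L_NMS-8806)
= √(1.10×10^3) = 33.17.

33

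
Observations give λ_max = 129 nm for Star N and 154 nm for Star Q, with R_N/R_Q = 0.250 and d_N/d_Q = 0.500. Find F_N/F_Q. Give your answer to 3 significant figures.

0.508

Wien's law: T_N/T_Q = λ_Q/λ_N = 154/129 = 1.194.
L_N/L_Q = (R_N/R_Q)²(T_N/T_Q)⁴ = (0.250)²(1.194)⁴ = 0.1269.
F_N/F_Q = (L_N/L_Q)/(d_N/d_Q)² = 0.1269/(0.500)² = 0.5078.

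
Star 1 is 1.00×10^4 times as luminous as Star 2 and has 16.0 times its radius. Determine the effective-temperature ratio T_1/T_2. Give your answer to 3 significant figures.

2.50

L ∝ R²T⁴ gives T ∝ (L/R²)^(1/4), so
T_1/T_2 = (1.00×10^4 / 16.0²)^(1/4) = (39.06)^(1/4) = 2.500.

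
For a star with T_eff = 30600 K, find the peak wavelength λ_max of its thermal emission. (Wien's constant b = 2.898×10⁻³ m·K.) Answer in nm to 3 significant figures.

94.7 nm

λ_max = b/T = 2.898×10⁻³ / 30600 = 9.47×10^-8 m = 94.71 nm.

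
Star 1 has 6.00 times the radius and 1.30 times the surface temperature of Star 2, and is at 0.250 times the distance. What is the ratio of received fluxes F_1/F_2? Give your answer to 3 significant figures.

L_1/L_2 = (R_1/R_2)²(T_1/T_2)⁴ = (6.00)² × (1.30)⁴ = 102.8.
F_1/F_2 = (L_1/L_2)/(d_1/d_2)² = 102.8 / (0.250)² = 1645.

1.65×10^3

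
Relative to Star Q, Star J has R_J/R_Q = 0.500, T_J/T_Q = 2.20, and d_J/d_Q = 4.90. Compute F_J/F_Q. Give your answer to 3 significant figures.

0.244

L_J/L_Q = (R_J/R_Q)²(T_J/T_Q)⁴ = (0.500)² × (2.20)⁴ = 5.856.
F_J/F_Q = (L_J/L_Q)/(d_J/d_Q)² = 5.856 / (4.90)² = 0.2439.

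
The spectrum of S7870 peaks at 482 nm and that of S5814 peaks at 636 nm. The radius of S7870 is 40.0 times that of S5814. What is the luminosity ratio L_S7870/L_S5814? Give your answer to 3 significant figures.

4.85×10^3

Wien's law gives T ∝ 1/λ_max, so T_S7870/T_S5814 = λ_S5814/λ_S7870 = 636/482 = 1.320.
Then L ∝ R²T⁴ gives L_S7870/L_S5814 = (40.0)² × (1.320)⁴ = 1600 × 3.031 = 4850.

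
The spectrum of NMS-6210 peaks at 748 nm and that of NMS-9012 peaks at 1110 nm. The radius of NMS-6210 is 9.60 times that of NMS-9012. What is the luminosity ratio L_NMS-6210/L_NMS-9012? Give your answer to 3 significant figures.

Wien's law gives T ∝ 1/λ_max, so T_NMS-6210/T_NMS-9012 = λ_NMS-9012/λ_NMS-6210 = 1110/748 = 1.484.
Then L ∝ R²T⁴ gives L_NMS-6210/L_NMS-9012 = (9.60)² × (1.484)⁴ = 92.16 × 4.849 = 446.9.

447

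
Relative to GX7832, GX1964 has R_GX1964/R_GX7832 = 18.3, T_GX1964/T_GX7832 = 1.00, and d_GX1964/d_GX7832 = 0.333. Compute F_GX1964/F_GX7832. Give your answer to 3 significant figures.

3.02×10^3

L_GX1964/L_GX7832 = (R_GX1964/R_GX7832)²(T_GX1964/T_GX7832)⁴ = (18.3)² × (1.00)⁴ = 334.9.
F_GX1964/F_GX7832 = (L_GX1964/L_GX7832)/(d_GX1964/d_GX7832)² = 334.9 / (0.333)² = 3020.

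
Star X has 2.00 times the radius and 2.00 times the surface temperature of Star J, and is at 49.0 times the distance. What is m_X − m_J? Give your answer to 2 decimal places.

L_X/L_J = (2.00)²(2.00)⁴ = 64.00.
F_X/F_J = (L_X/L_J)/(d_X/d_J)² = 64.00/2401 = 0.02666.
m_X − m_J = −2.5 log₁₀(0.02666) = 3.94.

3.94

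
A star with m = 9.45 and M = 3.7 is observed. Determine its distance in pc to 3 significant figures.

141 pc

m − M = 5 log₁₀(d/10 pc)
9.45 − (3.7) = 5.75 = 5 log₁₀(d/10)
d = 10 × 10^(5.75/5) = 10 × 10^1.150 = 141.3 pc.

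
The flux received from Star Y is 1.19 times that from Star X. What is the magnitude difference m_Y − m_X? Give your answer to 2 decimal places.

m_Y − m_X = −2.5 log₁₀(F_Y/F_X) = −2.5 log₁₀(1.19) = −2.5 × (0.076) = -0.189.

-0.19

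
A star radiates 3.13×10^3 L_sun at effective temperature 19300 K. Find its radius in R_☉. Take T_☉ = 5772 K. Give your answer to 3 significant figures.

5.00 R_☉

R/R_☉ = √(L/L_☉) / (T/T_☉)² = √(3.13×10^3) / (3.344)²
       = 55.95 / 11.18 = 5.004.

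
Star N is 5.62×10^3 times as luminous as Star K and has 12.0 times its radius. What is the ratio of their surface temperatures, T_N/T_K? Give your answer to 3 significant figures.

L ∝ R²T⁴ gives T ∝ (L/R²)^(1/4), so
T_N/T_K = (5.62×10^3 / 12.0²)^(1/4) = (39.03)^(1/4) = 2.499.

2.50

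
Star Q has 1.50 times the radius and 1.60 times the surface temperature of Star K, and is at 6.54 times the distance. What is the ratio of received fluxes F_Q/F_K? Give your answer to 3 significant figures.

0.345

L_Q/L_K = (R_Q/R_K)²(T_Q/T_K)⁴ = (1.50)² × (1.60)⁴ = 14.75.
F_Q/F_K = (L_Q/L_K)/(d_Q/d_K)² = 14.75 / (6.54)² = 0.3448.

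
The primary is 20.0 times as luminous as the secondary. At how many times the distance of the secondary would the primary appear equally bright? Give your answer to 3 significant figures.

Equal flux requires L_p/d_p² = L_s/d_s², so d_p/d_s = √(L_p/L_s)
= √(20.0) = 4.472.

4.47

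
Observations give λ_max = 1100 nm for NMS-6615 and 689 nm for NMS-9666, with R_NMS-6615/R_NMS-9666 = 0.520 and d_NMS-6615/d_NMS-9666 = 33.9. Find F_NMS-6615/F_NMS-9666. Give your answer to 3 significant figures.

Wien's law: T_NMS-6615/T_NMS-9666 = λ_NMS-9666/λ_NMS-6615 = 689/1100 = 0.6264.
L_NMS-6615/L_NMS-9666 = (R_NMS-6615/R_NMS-9666)²(T_NMS-6615/T_NMS-9666)⁴ = (0.520)²(0.6264)⁴ = 0.04162.
F_NMS-6615/F_NMS-9666 = (L_NMS-6615/L_NMS-9666)/(d_NMS-6615/d_NMS-9666)² = 0.04162/(33.9)² = 3.622×10^-5.

3.62×10^-5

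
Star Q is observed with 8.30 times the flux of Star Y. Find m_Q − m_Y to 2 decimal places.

m_Q − m_Y = −2.5 log₁₀(F_Q/F_Y) = −2.5 log₁₀(8.30) = −2.5 × (0.919) = -2.298.

-2.30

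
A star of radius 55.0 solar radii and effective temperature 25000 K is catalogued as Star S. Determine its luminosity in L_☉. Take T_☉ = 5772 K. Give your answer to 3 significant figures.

L/L_☉ = (R/R_☉)² (T/T_☉)⁴ = (55.0)² × (25000/5772)⁴
       = 3025 × (4.331)⁴ = 3025 × 351.9 = 1.065×10^6.

1.06×10^6 L_☉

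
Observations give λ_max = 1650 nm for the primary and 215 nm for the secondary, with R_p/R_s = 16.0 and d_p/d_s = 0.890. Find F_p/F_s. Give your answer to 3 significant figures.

Wien's law: T_p/T_s = λ_s/λ_p = 215/1650 = 0.1303.
L_p/L_s = (R_p/R_s)²(T_p/T_s)⁴ = (16.0)²(0.1303)⁴ = 0.07380.
F_p/F_s = (L_p/L_s)/(d_p/d_s)² = 0.07380/(0.890)² = 0.09317.

0.0932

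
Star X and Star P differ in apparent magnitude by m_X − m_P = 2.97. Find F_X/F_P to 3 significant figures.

0.0649

F_X/F_P = 10^(−(m_X − m_P)/2.5) = 10^(-2.97/2.5) = 10^-1.188 = 0.06486.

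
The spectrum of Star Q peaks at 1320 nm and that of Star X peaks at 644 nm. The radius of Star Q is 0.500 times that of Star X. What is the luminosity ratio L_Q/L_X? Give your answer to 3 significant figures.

Wien's law gives T ∝ 1/λ_max, so T_Q/T_X = λ_X/λ_Q = 644/1320 = 0.4879.
Then L ∝ R²T⁴ gives L_Q/L_X = (0.500)² × (0.4879)⁴ = 0.2500 × 0.05666 = 0.01416.

0.0142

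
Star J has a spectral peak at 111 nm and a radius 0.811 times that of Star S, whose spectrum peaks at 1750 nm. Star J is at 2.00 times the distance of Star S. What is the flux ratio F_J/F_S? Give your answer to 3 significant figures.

Wien's law: T_J/T_S = λ_S/λ_J = 1750/111 = 15.77.
L_J/L_S = (R_J/R_S)²(T_J/T_S)⁴ = (0.811)²(15.77)⁴ = 4.064×10^4.
F_J/F_S = (L_J/L_S)/(d_J/d_S)² = 4.064×10^4/(2.00)² = 1.016×10^4.

1.02×10^4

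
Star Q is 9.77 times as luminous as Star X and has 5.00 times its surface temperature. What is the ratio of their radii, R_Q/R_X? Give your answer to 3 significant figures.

0.125

L ∝ R²T⁴ gives R ∝ √L / T², so
R_Q/R_X = √(9.77) / (5.00)² = 3.126 / 25.00 = 0.1250.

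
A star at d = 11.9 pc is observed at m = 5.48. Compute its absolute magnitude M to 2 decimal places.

M = m − 5 log₁₀(d/10 pc) = 5.48 − 5 log₁₀(11.9/10)
  = 5.48 − 5 × 0.076 = 5.48 − 0.38 = 5.10.

5.10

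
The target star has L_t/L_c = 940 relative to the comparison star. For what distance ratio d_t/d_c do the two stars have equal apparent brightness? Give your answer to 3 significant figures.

Equal flux requires L_t/d_t² = L_c/d_c², so d_t/d_c = √(L_t/L_c)
= √(940) = 30.66.

30.7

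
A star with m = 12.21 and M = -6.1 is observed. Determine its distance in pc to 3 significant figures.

m − M = 5 log₁₀(d/10 pc)
12.21 − (-6.1) = 18.31 = 5 log₁₀(d/10)
d = 10 × 10^(18.31/5) = 10 × 10^3.662 = 4.592×10^4 pc.

4.59×10^4 pc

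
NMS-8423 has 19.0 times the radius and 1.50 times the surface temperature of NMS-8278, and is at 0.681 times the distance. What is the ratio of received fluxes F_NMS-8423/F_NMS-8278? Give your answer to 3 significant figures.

3.94×10^3

L_NMS-8423/L_NMS-8278 = (R_NMS-8423/R_NMS-8278)²(T_NMS-8423/T_NMS-8278)⁴ = (19.0)² × (1.50)⁴ = 1828.
F_NMS-8423/F_NMS-8278 = (L_NMS-8423/L_NMS-8278)/(d_NMS-8423/d_NMS-8278)² = 1828 / (0.681)² = 3941.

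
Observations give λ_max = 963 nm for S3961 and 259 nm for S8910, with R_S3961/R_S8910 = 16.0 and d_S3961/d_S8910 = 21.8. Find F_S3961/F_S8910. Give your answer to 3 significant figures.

0.00282

Wien's law: T_S3961/T_S8910 = λ_S8910/λ_S3961 = 259/963 = 0.2690.
L_S3961/L_S8910 = (R_S3961/R_S8910)²(T_S3961/T_S8910)⁴ = (16.0)²(0.2690)⁴ = 1.339.
F_S3961/F_S8910 = (L_S3961/L_S8910)/(d_S3961/d_S8910)² = 1.339/(21.8)² = 0.002819.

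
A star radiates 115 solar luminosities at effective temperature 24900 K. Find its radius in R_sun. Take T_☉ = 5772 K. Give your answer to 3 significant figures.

0.576 R_sun

R/R_☉ = √(L/L_☉) / (T/T_☉)² = √(115) / (4.314)²
       = 10.72 / 18.61 = 0.5762.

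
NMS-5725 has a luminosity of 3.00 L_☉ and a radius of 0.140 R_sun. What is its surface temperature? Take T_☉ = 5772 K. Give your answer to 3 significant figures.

2.03×10^4 K

T/T_☉ = (L/L_☉)^(1/4) / (R/R_☉)^(1/2)
T = 5772 × (3.00)^(1/4) / √(0.140) = 5772 × 1.316 / 0.3742 = 2.030×10^4 K.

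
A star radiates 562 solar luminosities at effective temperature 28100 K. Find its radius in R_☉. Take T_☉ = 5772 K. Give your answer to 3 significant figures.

R/R_☉ = √(L/L_☉) / (T/T_☉)² = √(562) / (4.868)²
       = 23.71 / 23.70 = 1.000.

1.00 R_☉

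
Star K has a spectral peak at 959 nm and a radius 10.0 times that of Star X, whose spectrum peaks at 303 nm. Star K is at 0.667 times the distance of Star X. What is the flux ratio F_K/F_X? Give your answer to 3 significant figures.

Wien's law: T_K/T_X = λ_X/λ_K = 303/959 = 0.3160.
L_K/L_X = (R_K/R_X)²(T_K/T_X)⁴ = (10.0)²(0.3160)⁴ = 0.9965.
F_K/F_X = (L_K/L_X)/(d_K/d_X)² = 0.9965/(0.667)² = 2.240.

2.24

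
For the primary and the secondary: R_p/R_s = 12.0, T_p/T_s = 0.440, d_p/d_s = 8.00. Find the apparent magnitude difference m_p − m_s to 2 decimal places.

L_p/L_s = (12.0)²(0.440)⁴ = 5.397.
F_p/F_s = (L_p/L_s)/(d_p/d_s)² = 5.397/64.00 = 0.08433.
m_p − m_s = −2.5 log₁₀(0.08433) = 2.69.

2.69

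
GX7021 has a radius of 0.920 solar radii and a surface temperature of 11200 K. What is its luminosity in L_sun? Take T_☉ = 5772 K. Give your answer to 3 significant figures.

12.0 L_sun

L/L_☉ = (R/R_☉)² (T/T_☉)⁴ = (0.920)² × (11200/5772)⁴
       = 0.8464 × (1.940)⁴ = 0.8464 × 14.18 = 12.00.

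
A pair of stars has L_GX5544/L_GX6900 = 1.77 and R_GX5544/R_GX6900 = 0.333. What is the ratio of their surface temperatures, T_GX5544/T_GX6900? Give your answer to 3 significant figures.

2.00

L ∝ R²T⁴ gives T ∝ (L/R²)^(1/4), so
T_GX5544/T_GX6900 = (1.77 / 0.333²)^(1/4) = (15.96)^(1/4) = 1.999.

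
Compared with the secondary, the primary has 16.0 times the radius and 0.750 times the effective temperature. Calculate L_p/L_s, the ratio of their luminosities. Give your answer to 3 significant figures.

81.0

From the Stefan–Boltzmann law, L ∝ R²T⁴, so
L_p/L_s = (R_p/R_s)² (T_p/T_s)⁴ = (16.0)² × (0.750)⁴ = 256.0 × 0.3164 = 81.00.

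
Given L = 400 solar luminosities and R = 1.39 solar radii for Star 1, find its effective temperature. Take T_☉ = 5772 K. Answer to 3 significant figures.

2.19×10^4 K

T/T_☉ = (L/L_☉)^(1/4) / (R/R_☉)^(1/2)
T = 5772 × (400)^(1/4) / √(1.39) = 5772 × 4.472 / 1.179 = 2.189×10^4 K.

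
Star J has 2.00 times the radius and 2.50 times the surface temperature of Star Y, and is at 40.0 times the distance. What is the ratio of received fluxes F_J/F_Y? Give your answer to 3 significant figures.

L_J/L_Y = (R_J/R_Y)²(T_J/T_Y)⁴ = (2.00)² × (2.50)⁴ = 156.2.
F_J/F_Y = (L_J/L_Y)/(d_J/d_Y)² = 156.2 / (40.0)² = 0.09766.

0.0977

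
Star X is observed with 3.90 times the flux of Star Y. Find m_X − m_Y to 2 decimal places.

m_X − m_Y = −2.5 log₁₀(F_X/F_Y) = −2.5 log₁₀(3.90) = −2.5 × (0.591) = -1.478.

-1.48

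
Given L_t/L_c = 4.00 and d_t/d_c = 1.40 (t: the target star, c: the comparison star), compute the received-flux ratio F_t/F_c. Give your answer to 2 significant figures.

2.0

F = L/(4πd²), so F_t/F_c = (L_t/L_c) / (d_t/d_c)²
= 4.00 / (1.40)² = 4.00 / 1.960 = 2.041.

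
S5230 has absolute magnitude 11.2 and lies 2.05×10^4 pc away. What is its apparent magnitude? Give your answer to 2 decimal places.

27.76

m = M + 5 log₁₀(d/10 pc) = 11.2 + 5 log₁₀(2.05×10^4/10)
  = 11.2 + 5 × 3.312 = 11.2 + 16.56 = 27.76.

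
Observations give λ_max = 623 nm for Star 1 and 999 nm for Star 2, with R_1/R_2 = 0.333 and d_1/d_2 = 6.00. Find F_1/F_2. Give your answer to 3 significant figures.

0.0204

Wien's law: T_1/T_2 = λ_2/λ_1 = 999/623 = 1.604.
L_1/L_2 = (R_1/R_2)²(T_1/T_2)⁴ = (0.333)²(1.604)⁴ = 0.7332.
F_1/F_2 = (L_1/L_2)/(d_1/d_2)² = 0.7332/(6.00)² = 0.02037.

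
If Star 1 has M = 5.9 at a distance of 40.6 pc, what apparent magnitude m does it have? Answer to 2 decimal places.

m = M + 5 log₁₀(d/10 pc) = 5.9 + 5 log₁₀(40.6/10)
  = 5.9 + 5 × 0.609 = 5.9 + 3.04 = 8.94.

8.94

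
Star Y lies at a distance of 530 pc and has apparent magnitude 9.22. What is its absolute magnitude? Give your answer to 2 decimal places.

0.60

M = m − 5 log₁₀(d/10 pc) = 9.22 − 5 log₁₀(530/10)
  = 9.22 − 5 × 1.724 = 9.22 − 8.62 = 0.60.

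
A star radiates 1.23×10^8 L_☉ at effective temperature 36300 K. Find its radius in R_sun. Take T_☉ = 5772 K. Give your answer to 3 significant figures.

280 R_sun

R/R_☉ = √(L/L_☉) / (T/T_☉)² = √(1.23×10^8) / (6.289)²
       = 1.109×10^4 / 39.55 = 280.4.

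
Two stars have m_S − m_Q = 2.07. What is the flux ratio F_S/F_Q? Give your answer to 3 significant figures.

0.149

F_S/F_Q = 10^(−(m_S − m_Q)/2.5) = 10^(-2.07/2.5) = 10^-0.828 = 0.1486.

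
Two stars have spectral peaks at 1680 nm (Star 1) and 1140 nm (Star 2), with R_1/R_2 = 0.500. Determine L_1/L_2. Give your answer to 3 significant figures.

Wien's law gives T ∝ 1/λ_max, so T_1/T_2 = λ_2/λ_1 = 1140/1680 = 0.6786.
Then L ∝ R²T⁴ gives L_1/L_2 = (0.500)² × (0.6786)⁴ = 0.2500 × 0.2120 = 0.05301.

0.0530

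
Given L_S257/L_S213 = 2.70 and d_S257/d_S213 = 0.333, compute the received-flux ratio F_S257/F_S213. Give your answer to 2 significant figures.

24

F = L/(4πd²), so F_S257/F_S213 = (L_S257/L_S213) / (d_S257/d_S213)²
= 2.70 / (0.333)² = 2.70 / 0.1109 = 24.35.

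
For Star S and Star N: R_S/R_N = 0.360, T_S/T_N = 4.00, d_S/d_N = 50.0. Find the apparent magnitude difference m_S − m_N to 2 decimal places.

4.69

L_S/L_N = (0.360)²(4.00)⁴ = 33.18.
F_S/F_N = (L_S/L_N)/(d_S/d_N)² = 33.18/2500 = 0.01327.
m_S − m_N = −2.5 log₁₀(0.01327) = 4.69.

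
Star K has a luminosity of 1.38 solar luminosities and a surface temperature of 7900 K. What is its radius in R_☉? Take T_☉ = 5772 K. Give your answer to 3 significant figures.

R/R_☉ = √(L/L_☉) / (T/T_☉)² = √(1.38) / (1.369)²
       = 1.175 / 1.873 = 0.6271.

0.627 R_☉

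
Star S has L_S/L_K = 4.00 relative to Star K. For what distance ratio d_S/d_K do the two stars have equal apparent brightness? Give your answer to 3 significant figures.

Equal flux requires L_S/d_S² = L_K/d_K², so d_S/d_K = √(L_S/L_K)
= √(4.00) = 2.000.

2.00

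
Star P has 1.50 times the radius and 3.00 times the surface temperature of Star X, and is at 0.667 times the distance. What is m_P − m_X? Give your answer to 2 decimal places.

L_P/L_X = (1.50)²(3.00)⁴ = 182.2.
F_P/F_X = (L_P/L_X)/(d_P/d_X)² = 182.2/0.4449 = 409.7.
m_P − m_X = −2.5 log₁₀(409.7) = -6.53.

-6.53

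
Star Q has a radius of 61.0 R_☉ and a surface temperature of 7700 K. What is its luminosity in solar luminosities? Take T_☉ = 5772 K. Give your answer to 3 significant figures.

1.18×10^4 solar luminosities

L/L_☉ = (R/R_☉)² (T/T_☉)⁴ = (61.0)² × (7700/5772)⁴
       = 3721 × (1.334)⁴ = 3721 × 3.167 = 1.178×10^4.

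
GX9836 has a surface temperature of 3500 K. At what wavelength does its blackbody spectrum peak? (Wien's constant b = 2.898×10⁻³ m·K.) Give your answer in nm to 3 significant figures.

828 nm

λ_max = b/T = 2.898×10⁻³ / 3500 = 8.28×10^-7 m = 828.0 nm.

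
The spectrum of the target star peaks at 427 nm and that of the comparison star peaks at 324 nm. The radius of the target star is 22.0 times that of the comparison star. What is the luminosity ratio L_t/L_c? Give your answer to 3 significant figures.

160

Wien's law gives T ∝ 1/λ_max, so T_t/T_c = λ_c/λ_t = 324/427 = 0.7588.
Then L ∝ R²T⁴ gives L_t/L_c = (22.0)² × (0.7588)⁴ = 484.0 × 0.3315 = 160.4.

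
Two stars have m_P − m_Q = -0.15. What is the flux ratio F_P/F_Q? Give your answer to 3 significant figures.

F_P/F_Q = 10^(−(m_P − m_Q)/2.5) = 10^(0.15/2.5) = 10^0.060 = 1.148.

1.15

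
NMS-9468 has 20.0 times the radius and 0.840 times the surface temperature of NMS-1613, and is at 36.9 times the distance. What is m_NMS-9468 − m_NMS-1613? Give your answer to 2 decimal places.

2.09

L_NMS-9468/L_NMS-1613 = (20.0)²(0.840)⁴ = 199.1.
F_NMS-9468/F_NMS-1613 = (L_NMS-9468/L_NMS-1613)/(d_NMS-9468/d_NMS-1613)² = 199.1/1362 = 0.1463.
m_NMS-9468 − m_NMS-1613 = −2.5 log₁₀(0.1463) = 2.09.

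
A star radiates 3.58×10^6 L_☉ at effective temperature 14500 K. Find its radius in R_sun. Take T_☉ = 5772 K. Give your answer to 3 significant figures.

R/R_☉ = √(L/L_☉) / (T/T_☉)² = √(3.58×10^6) / (2.512)²
       = 1892 / 6.311 = 299.8.

300 R_sun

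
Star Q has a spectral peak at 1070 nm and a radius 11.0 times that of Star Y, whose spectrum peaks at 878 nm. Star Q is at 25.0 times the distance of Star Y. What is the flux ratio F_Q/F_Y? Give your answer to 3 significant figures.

0.0878

Wien's law: T_Q/T_Y = λ_Y/λ_Q = 878/1070 = 0.8206.
L_Q/L_Y = (R_Q/R_Y)²(T_Q/T_Y)⁴ = (11.0)²(0.8206)⁴ = 54.86.
F_Q/F_Y = (L_Q/L_Y)/(d_Q/d_Y)² = 54.86/(25.0)² = 0.08777.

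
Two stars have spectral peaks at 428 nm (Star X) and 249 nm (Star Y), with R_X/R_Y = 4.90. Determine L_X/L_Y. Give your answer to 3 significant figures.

2.75

Wien's law gives T ∝ 1/λ_max, so T_X/T_Y = λ_Y/λ_X = 249/428 = 0.5818.
Then L ∝ R²T⁴ gives L_X/L_Y = (4.90)² × (0.5818)⁴ = 24.01 × 0.1146 = 2.751.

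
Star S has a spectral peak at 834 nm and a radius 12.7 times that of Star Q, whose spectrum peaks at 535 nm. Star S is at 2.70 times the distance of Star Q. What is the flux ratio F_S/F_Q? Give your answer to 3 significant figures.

3.75

Wien's law: T_S/T_Q = λ_Q/λ_S = 535/834 = 0.6415.
L_S/L_Q = (R_S/R_Q)²(T_S/T_Q)⁴ = (12.7)²(0.6415)⁴ = 27.31.
F_S/F_Q = (L_S/L_Q)/(d_S/d_Q)² = 27.31/(2.70)² = 3.747.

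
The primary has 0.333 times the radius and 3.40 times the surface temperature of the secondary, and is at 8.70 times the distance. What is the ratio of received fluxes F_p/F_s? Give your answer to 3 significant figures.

0.196

L_p/L_s = (R_p/R_s)²(T_p/T_s)⁴ = (0.333)² × (3.40)⁴ = 14.82.
F_p/F_s = (L_p/L_s)/(d_p/d_s)² = 14.82 / (8.70)² = 0.1958.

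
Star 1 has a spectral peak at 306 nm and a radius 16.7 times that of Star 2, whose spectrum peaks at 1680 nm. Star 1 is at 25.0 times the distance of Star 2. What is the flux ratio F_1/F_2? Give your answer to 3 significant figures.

405

Wien's law: T_1/T_2 = λ_2/λ_1 = 1680/306 = 5.490.
L_1/L_2 = (R_1/R_2)²(T_1/T_2)⁴ = (16.7)²(5.490)⁴ = 2.534×10^5.
F_1/F_2 = (L_1/L_2)/(d_1/d_2)² = 2.534×10^5/(25.0)² = 405.4.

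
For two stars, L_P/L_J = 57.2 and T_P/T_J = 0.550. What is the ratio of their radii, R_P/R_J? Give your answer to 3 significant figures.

25.0

L ∝ R²T⁴ gives R ∝ √L / T², so
R_P/R_J = √(57.2) / (0.550)² = 7.563 / 0.3025 = 25.00.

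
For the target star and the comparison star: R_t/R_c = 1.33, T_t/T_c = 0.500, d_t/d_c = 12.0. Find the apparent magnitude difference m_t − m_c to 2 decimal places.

7.79

L_t/L_c = (1.33)²(0.500)⁴ = 0.1106.
F_t/F_c = (L_t/L_c)/(d_t/d_c)² = 0.1106/144.0 = 7.678×10^-4.
m_t − m_c = −2.5 log₁₀(7.678×10^-4) = 7.79.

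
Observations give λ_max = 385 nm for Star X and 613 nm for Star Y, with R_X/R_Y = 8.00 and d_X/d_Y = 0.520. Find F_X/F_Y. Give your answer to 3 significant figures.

Wien's law: T_X/T_Y = λ_Y/λ_X = 613/385 = 1.592.
L_X/L_Y = (R_X/R_Y)²(T_X/T_Y)⁴ = (8.00)²(1.592)⁴ = 411.3.
F_X/F_Y = (L_X/L_Y)/(d_X/d_Y)² = 411.3/(0.520)² = 1521.

1.52×10^3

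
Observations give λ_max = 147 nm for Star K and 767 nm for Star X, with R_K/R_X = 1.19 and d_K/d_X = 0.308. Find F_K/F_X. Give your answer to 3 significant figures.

1.11×10^4

Wien's law: T_K/T_X = λ_X/λ_K = 767/147 = 5.218.
L_K/L_X = (R_K/R_X)²(T_K/T_X)⁴ = (1.19)²(5.218)⁴ = 1050.
F_K/F_X = (L_K/L_X)/(d_K/d_X)² = 1050/(0.308)² = 1.106×10^4.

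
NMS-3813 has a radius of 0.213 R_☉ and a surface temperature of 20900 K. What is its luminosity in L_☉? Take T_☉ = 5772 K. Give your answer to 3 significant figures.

L/L_☉ = (R/R_☉)² (T/T_☉)⁴ = (0.213)² × (20900/5772)⁴
       = 0.04537 × (3.621)⁴ = 0.04537 × 171.9 = 7.799.

7.80 L_☉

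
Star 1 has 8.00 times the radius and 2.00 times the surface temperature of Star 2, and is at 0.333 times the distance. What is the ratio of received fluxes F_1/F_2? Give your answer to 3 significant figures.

9.23×10^3

L_1/L_2 = (R_1/R_2)²(T_1/T_2)⁴ = (8.00)² × (2.00)⁴ = 1024.
F_1/F_2 = (L_1/L_2)/(d_1/d_2)² = 1024 / (0.333)² = 9234.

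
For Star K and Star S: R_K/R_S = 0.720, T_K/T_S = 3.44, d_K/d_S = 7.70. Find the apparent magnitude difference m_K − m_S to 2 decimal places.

L_K/L_S = (0.720)²(3.44)⁴ = 72.59.
F_K/F_S = (L_K/L_S)/(d_K/d_S)² = 72.59/59.29 = 1.224.
m_K − m_S = −2.5 log₁₀(1.224) = -0.22.

-0.22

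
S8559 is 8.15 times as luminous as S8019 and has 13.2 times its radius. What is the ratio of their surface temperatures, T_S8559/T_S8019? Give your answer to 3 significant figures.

L ∝ R²T⁴ gives T ∝ (L/R²)^(1/4), so
T_S8559/T_S8019 = (8.15 / 13.2²)^(1/4) = (0.04677)^(1/4) = 0.4651.

0.465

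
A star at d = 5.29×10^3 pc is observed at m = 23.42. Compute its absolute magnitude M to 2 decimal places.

9.80

M = m − 5 log₁₀(d/10 pc) = 23.42 − 5 log₁₀(5.29×10^3/10)
  = 23.42 − 5 × 2.723 = 23.42 − 13.62 = 9.80.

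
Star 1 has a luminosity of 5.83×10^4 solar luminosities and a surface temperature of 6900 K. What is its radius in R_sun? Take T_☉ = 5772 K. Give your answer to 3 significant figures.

R/R_☉ = √(L/L_☉) / (T/T_☉)² = √(5.83×10^4) / (1.195)²
       = 241.5 / 1.429 = 169.0.

169 R_sun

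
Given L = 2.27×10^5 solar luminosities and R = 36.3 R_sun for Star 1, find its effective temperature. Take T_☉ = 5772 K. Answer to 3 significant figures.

2.09×10^4 K

T/T_☉ = (L/L_☉)^(1/4) / (R/R_☉)^(1/2)
T = 5772 × (2.27×10^5)^(1/4) / √(36.3) = 5772 × 21.83 / 6.025 = 2.091×10^4 K.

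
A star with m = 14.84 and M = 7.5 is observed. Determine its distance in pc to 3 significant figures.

294 pc

m − M = 5 log₁₀(d/10 pc)
14.84 − (7.5) = 7.34 = 5 log₁₀(d/10)
d = 10 × 10^(7.34/5) = 10 × 10^1.468 = 293.8 pc.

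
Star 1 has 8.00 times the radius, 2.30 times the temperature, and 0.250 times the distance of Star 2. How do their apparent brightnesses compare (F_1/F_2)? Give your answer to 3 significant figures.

2.87×10^4

L_1/L_2 = (R_1/R_2)²(T_1/T_2)⁴ = (8.00)² × (2.30)⁴ = 1791.
F_1/F_2 = (L_1/L_2)/(d_1/d_2)² = 1791 / (0.250)² = 2.866×10^4.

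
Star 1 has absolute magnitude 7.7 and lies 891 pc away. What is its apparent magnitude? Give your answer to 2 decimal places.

m = M + 5 log₁₀(d/10 pc) = 7.7 + 5 log₁₀(891/10)
  = 7.7 + 5 × 1.950 = 7.7 + 9.75 = 17.45.

17.45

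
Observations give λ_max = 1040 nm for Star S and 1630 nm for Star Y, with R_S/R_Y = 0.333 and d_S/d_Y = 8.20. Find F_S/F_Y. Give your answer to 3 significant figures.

0.00995

Wien's law: T_S/T_Y = λ_Y/λ_S = 1630/1040 = 1.567.
L_S/L_Y = (R_S/R_Y)²(T_S/T_Y)⁴ = (0.333)²(1.567)⁴ = 0.6691.
F_S/F_Y = (L_S/L_Y)/(d_S/d_Y)² = 0.6691/(8.20)² = 0.009951.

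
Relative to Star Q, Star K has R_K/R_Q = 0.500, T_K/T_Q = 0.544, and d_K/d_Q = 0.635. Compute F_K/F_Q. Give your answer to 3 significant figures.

L_K/L_Q = (R_K/R_Q)²(T_K/T_Q)⁴ = (0.500)² × (0.544)⁴ = 0.02189.
F_K/F_Q = (L_K/L_Q)/(d_K/d_Q)² = 0.02189 / (0.635)² = 0.05430.

0.0543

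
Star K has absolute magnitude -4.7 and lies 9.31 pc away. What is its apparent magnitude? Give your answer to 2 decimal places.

-4.86

m = M + 5 log₁₀(d/10 pc) = -4.7 + 5 log₁₀(9.31/10)
  = -4.7 + 5 × -0.031 = -4.7 + -0.16 = -4.86.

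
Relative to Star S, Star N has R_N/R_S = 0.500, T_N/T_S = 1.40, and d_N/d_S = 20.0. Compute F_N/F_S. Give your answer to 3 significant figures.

0.00240

L_N/L_S = (R_N/R_S)²(T_N/T_S)⁴ = (0.500)² × (1.40)⁴ = 0.9604.
F_N/F_S = (L_N/L_S)/(d_N/d_S)² = 0.9604 / (20.0)² = 0.002401.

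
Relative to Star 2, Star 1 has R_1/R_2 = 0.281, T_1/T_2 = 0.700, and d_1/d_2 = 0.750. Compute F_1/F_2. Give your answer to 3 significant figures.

L_1/L_2 = (R_1/R_2)²(T_1/T_2)⁴ = (0.281)² × (0.700)⁴ = 0.01896.
F_1/F_2 = (L_1/L_2)/(d_1/d_2)² = 0.01896 / (0.750)² = 0.03370.

0.0337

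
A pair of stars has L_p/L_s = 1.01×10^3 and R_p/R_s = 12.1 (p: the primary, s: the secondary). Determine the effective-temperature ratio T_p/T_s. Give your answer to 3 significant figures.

L ∝ R²T⁴ gives T ∝ (L/R²)^(1/4), so
T_p/T_s = (1.01×10^3 / 12.1²)^(1/4) = (6.898)^(1/4) = 1.621.

1.62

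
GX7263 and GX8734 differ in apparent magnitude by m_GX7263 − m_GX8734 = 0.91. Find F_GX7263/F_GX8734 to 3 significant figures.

F_GX7263/F_GX8734 = 10^(−(m_GX7263 − m_GX8734)/2.5) = 10^(-0.91/2.5) = 10^-0.364 = 0.4325.

0.433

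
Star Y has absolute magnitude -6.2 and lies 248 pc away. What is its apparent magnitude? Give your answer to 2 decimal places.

m = M + 5 log₁₀(d/10 pc) = -6.2 + 5 log₁₀(248/10)
  = -6.2 + 5 × 1.394 = -6.2 + 6.97 = 0.77.

0.77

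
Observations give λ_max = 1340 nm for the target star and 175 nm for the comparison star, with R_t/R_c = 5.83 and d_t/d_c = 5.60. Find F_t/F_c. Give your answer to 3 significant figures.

3.15×10^-4

Wien's law: T_t/T_c = λ_c/λ_t = 175/1340 = 0.1306.
L_t/L_c = (R_t/R_c)²(T_t/T_c)⁴ = (5.83)²(0.1306)⁴ = 0.009887.
F_t/F_c = (L_t/L_c)/(d_t/d_c)² = 0.009887/(5.60)² = 3.153×10^-4.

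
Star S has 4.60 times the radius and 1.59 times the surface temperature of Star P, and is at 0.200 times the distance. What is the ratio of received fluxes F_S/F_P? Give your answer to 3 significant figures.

L_S/L_P = (R_S/R_P)²(T_S/T_P)⁴ = (4.60)² × (1.59)⁴ = 135.2.
F_S/F_P = (L_S/L_P)/(d_S/d_P)² = 135.2 / (0.200)² = 3381.

3.38×10^3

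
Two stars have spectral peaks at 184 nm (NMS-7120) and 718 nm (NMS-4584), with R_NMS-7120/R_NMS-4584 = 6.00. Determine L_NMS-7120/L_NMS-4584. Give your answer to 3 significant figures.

Wien's law gives T ∝ 1/λ_max, so T_NMS-7120/T_NMS-4584 = λ_NMS-4584/λ_NMS-7120 = 718/184 = 3.902.
Then L ∝ R²T⁴ gives L_NMS-7120/L_NMS-4584 = (6.00)² × (3.902)⁴ = 36.00 × 231.9 = 8347.

8.35×10^3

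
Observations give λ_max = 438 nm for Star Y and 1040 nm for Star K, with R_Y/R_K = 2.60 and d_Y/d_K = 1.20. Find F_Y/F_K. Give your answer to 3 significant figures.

Wien's law: T_Y/T_K = λ_K/λ_Y = 1040/438 = 2.374.
L_Y/L_K = (R_Y/R_K)²(T_Y/T_K)⁴ = (2.60)²(2.374)⁴ = 214.9.
F_Y/F_K = (L_Y/L_K)/(d_Y/d_K)² = 214.9/(1.20)² = 149.2.

149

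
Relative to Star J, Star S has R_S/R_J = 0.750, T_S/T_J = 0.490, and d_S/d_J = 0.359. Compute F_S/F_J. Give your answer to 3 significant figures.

0.252

L_S/L_J = (R_S/R_J)²(T_S/T_J)⁴ = (0.750)² × (0.490)⁴ = 0.03243.
F_S/F_J = (L_S/L_J)/(d_S/d_J)² = 0.03243 / (0.359)² = 0.2516.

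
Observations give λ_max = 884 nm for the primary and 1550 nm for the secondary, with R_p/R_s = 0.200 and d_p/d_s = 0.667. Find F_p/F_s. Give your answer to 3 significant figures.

Wien's law: T_p/T_s = λ_s/λ_p = 1550/884 = 1.753.
L_p/L_s = (R_p/R_s)²(T_p/T_s)⁴ = (0.200)²(1.753)⁴ = 0.3781.
F_p/F_s = (L_p/L_s)/(d_p/d_s)² = 0.3781/(0.667)² = 0.8498.

0.850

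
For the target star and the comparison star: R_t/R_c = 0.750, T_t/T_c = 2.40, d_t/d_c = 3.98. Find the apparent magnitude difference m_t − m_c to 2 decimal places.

-0.18

L_t/L_c = (0.750)²(2.40)⁴ = 18.66.
F_t/F_c = (L_t/L_c)/(d_t/d_c)² = 18.66/15.84 = 1.178.
m_t − m_c = −2.5 log₁₀(1.178) = -0.18.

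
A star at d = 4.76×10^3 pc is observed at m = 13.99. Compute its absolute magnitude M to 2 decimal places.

M = m − 5 log₁₀(d/10 pc) = 13.99 − 5 log₁₀(4.76×10^3/10)
  = 13.99 − 5 × 2.678 = 13.99 − 13.39 = 0.60.

0.60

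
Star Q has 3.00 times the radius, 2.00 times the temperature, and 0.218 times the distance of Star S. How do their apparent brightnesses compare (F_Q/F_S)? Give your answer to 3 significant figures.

L_Q/L_S = (R_Q/R_S)²(T_Q/T_S)⁴ = (3.00)² × (2.00)⁴ = 144.0.
F_Q/F_S = (L_Q/L_S)/(d_Q/d_S)² = 144.0 / (0.218)² = 3030.

3.03×10^3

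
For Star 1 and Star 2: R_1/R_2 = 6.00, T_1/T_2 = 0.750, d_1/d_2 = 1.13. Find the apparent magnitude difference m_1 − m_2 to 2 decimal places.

L_1/L_2 = (6.00)²(0.750)⁴ = 11.39.
F_1/F_2 = (L_1/L_2)/(d_1/d_2)² = 11.39/1.277 = 8.921.
m_1 − m_2 = −2.5 log₁₀(8.921) = -2.38.

-2.38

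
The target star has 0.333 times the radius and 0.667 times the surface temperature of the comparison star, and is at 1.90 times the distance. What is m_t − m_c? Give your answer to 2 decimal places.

5.54

L_t/L_c = (0.333)²(0.667)⁴ = 0.02195.
F_t/F_c = (L_t/L_c)/(d_t/d_c)² = 0.02195/3.610 = 0.006080.
m_t − m_c = −2.5 log₁₀(0.006080) = 5.54.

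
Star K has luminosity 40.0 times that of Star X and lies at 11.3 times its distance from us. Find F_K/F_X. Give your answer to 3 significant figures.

F = L/(4πd²), so F_K/F_X = (L_K/L_X) / (d_K/d_X)²
= 40.0 / (11.3)² = 40.0 / 127.7 = 0.3133.

0.313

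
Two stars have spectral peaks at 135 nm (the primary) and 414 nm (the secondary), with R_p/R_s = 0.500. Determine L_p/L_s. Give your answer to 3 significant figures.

22.1

Wien's law gives T ∝ 1/λ_max, so T_p/T_s = λ_s/λ_p = 414/135 = 3.067.
Then L ∝ R²T⁴ gives L_p/L_s = (0.500)² × (3.067)⁴ = 0.2500 × 88.44 = 22.11.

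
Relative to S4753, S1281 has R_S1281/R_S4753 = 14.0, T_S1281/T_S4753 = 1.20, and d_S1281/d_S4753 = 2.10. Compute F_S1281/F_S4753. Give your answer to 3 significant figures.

L_S1281/L_S4753 = (R_S1281/R_S4753)²(T_S1281/T_S4753)⁴ = (14.0)² × (1.20)⁴ = 406.4.
F_S1281/F_S4753 = (L_S1281/L_S4753)/(d_S1281/d_S4753)² = 406.4 / (2.10)² = 92.16.

92.2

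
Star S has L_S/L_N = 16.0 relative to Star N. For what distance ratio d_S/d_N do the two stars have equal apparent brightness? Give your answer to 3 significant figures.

4.00

Equal flux requires L_S/d_S² = L_N/d_N², so d_S/d_N = √(L_S/L_N)
= √(16.0) = 4.000.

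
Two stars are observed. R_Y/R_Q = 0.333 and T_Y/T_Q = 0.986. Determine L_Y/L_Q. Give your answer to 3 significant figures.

From the Stefan–Boltzmann law, L ∝ R²T⁴, so
L_Y/L_Q = (R_Y/R_Q)² (T_Y/T_Q)⁴ = (0.333)² × (0.986)⁴ = 0.1109 × 0.9452 = 0.1048.

0.105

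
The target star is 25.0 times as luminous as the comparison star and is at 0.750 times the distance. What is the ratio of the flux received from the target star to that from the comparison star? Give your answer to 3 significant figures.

F = L/(4πd²), so F_t/F_c = (L_t/L_c) / (d_t/d_c)²
= 25.0 / (0.750)² = 25.0 / 0.5625 = 44.44.

44.4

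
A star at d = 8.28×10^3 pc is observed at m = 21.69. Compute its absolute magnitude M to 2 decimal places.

M = m − 5 log₁₀(d/10 pc) = 21.69 − 5 log₁₀(8.28×10^3/10)
  = 21.69 − 5 × 2.918 = 21.69 − 14.59 = 7.10.

7.10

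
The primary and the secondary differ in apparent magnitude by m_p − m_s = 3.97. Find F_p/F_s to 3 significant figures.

F_p/F_s = 10^(−(m_p − m_s)/2.5) = 10^(-3.97/2.5) = 10^-1.588 = 0.02582.

0.0258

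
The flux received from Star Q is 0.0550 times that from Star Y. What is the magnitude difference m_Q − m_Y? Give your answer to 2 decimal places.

m_Q − m_Y = −2.5 log₁₀(F_Q/F_Y) = −2.5 log₁₀(0.0550) = −2.5 × (-1.260) = 3.149.

3.15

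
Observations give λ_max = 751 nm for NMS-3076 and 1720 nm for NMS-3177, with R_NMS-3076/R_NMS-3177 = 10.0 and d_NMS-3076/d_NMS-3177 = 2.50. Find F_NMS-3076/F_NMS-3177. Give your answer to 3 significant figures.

440

Wien's law: T_NMS-3076/T_NMS-3177 = λ_NMS-3177/λ_NMS-3076 = 1720/751 = 2.290.
L_NMS-3076/L_NMS-3177 = (R_NMS-3076/R_NMS-3177)²(T_NMS-3076/T_NMS-3177)⁴ = (10.0)²(2.290)⁴ = 2751.
F_NMS-3076/F_NMS-3177 = (L_NMS-3076/L_NMS-3177)/(d_NMS-3076/d_NMS-3177)² = 2751/(2.50)² = 440.2.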